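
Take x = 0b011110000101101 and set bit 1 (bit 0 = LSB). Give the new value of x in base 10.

x = 011110000101101
bit 1 is currently 0; set it via x | (1 << 1) = x | 2
→ 011110000101111 = 15407

15407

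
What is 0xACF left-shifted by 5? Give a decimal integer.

88544

0xACF = 00000101011001111
shift left by 5 → 10101100111100000 = 88544
(equivalently, 2767 × 2^5 = 2767 × 32)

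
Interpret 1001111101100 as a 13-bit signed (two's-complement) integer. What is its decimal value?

pattern = 1001111101100 (MSB is 1 ⇒ negative)
Invert: 0110000010011, add 1 → 0110000010100 = 3092, so the value is -3092.
(Equivalently: 5100 - 2^13 = 5100 - 8192 = -3092.)

-3092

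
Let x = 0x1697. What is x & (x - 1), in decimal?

5782

x = 1011010010111 = 5783
x - 1 = 1011010010110
AND   = 1011010010110 = 5782
(x & (x - 1) clears the lowest set bit of x.)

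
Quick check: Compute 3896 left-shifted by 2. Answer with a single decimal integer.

3896 = 00111100111000
shift left by 2 → 11110011100000 = 15584
(equivalently, 3896 × 2^2 = 3896 × 4)

15584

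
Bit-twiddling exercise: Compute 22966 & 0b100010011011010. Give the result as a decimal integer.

22966 = 101100110110110
b = 100010011011010
AND → 100000010010010 = 16530

16530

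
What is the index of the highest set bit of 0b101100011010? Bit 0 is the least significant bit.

0b101100011010 = 101100011010
The topmost 1 is at position 11 (since 2^11 = 2048 ≤ 2842 < 4096).

11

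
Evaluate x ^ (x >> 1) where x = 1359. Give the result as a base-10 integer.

2024

x = 10101001111 = 1359
x>>1 = 01010100111
XOR  = 11111101000 = 2024
(x ^ (x >> 1) gives the standard binary-reflected Gray code of x.)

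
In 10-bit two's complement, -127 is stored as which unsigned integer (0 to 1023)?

897

127 in 10 bits: 0001111111
Invert: 1110000000
Add 1:  1110000001 = 897
(Check: 2^10 - 127 = 1024 - 127 = 897.)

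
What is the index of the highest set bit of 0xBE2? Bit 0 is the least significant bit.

11

0xBE2 = 101111100010
The topmost 1 is at position 11 (since 2^11 = 2048 ≤ 3042 < 4096).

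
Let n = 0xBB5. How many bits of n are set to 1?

8

0xBB5 = 101110110101
Count the 1s: 1 + 1 + 1 + 1 + 1 + 1 + 1 + 1 = 8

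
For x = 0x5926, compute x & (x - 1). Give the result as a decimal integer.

22820

x = 101100100100110 = 22822
x - 1 = 101100100100101
AND   = 101100100100100 = 22820
(x & (x - 1) clears the lowest set bit of x.)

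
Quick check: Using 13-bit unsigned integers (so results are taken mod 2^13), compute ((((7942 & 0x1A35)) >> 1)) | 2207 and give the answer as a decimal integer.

7942 = 1111100000110
0x1A35 = 1101000110101
→ & → 1101000000100 = 6660
→ >> 1 → 0110100000010 = 3330
2207 = 0100010011111
→ | → 0110110011111 = 3487

3487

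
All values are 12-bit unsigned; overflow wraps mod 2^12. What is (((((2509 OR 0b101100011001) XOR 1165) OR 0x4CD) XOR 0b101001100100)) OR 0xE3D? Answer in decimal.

4029

2509 = 100111001101
0b101100011001 = 101100011001
→ OR → 101111011101 = 3037
1165 = 010010001101
→ XOR → 111101010000 = 3920
0x4CD = 010011001101
→ OR → 111111011101 = 4061
0b101001100100 = 101001100100
→ XOR → 010110111001 = 1465
0xE3D = 111000111101
→ OR → 111110111101 = 4029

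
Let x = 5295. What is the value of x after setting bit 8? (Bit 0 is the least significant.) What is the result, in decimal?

x = 1010010101111
bit 8 is currently 0; set it via x | (1 << 8) = x | 256
→ 1010110101111 = 5551

5551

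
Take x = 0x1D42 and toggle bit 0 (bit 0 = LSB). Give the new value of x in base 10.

x = 1110101000010
bit 0 is currently 0; toggle it via x ^ (1 << 0) = x ^ 1
→ 1110101000011 = 7491

7491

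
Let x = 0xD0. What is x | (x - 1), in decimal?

x = 11010000 = 208
x - 1 = 11001111
OR    = 11011111 = 223
(x | (x - 1) sets all bits below the lowest set bit.)

223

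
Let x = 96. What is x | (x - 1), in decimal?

127

x = 1100000 = 96
x - 1 = 1011111
OR    = 1111111 = 127
(x | (x - 1) sets all bits below the lowest set bit.)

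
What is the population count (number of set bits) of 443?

7

443 = 110111011
Count the 1s: 1 + 1 + 1 + 1 + 1 + 1 + 1 = 7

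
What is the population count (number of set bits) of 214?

5

214 = 11010110
Count the 1s: 1 + 1 + 1 + 1 + 1 = 5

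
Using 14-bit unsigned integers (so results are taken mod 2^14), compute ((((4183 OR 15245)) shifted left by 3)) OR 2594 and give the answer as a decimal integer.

4183 = 01000001010111
15245 = 11101110001101
→ OR → 11101111011111 = 15327
→ shifted left by 3 (mod 2^14) → 01111011111000 = 7928
2594 = 00101000100010
→ OR → 01111011111010 = 7930

7930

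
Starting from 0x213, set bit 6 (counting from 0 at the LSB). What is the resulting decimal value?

x = 1000010011
bit 6 is currently 0; set it via x | (1 << 6) = x | 64
→ 1001010011 = 595

595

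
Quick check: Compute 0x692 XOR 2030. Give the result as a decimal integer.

380

0x692 = 11010010010
2030 = 11111101110
XOR → 00101111100 = 380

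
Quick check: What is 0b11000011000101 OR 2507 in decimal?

a = 11000011000101
2507 = 00100111001011
 OR → 11100111001111 = 14799

14799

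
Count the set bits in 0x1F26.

8

0x1F26 = 1111100100110
Count the 1s: 1 + 1 + 1 + 1 + 1 + 1 + 1 + 1 = 8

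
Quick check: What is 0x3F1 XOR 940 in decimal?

93

0x3F1 = 1111110001
940 = 1110101100
XOR → 0001011101 = 93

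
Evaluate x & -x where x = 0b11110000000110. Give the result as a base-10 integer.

2

x = 11110000000110 = 15366
-x (two's complement) = …00001111111010
AND   = 00000000000010 = 2
(x & -x isolates the lowest set bit of x.)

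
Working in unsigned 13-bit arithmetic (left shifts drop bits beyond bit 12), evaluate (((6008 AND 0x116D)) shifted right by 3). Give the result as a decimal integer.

557

6008 = 1011101111000
0x116D = 1000101101101
→ AND → 1000101101000 = 4456
→ shifted right by 3 → 0001000101101 = 557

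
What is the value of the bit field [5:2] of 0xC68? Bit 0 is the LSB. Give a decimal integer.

10

v = 110001101000
Shift right by 2: 1100011010
Mask low 4 bits: 1010 = 10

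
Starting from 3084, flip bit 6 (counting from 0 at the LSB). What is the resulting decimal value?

x = 0110000001100
bit 6 is currently 0; toggle it via x ^ (1 << 6) = x ^ 64
→ 0110001001100 = 3148

3148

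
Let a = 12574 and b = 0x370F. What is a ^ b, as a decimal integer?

1553

12574 = 11000100011110
0x370F = 11011100001111
XOR → 00011000010001 = 1553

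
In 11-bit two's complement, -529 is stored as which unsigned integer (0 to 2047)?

1519

529 in 11 bits: 01000010001
Invert: 10111101110
Add 1:  10111101111 = 1519
(Check: 2^11 - 529 = 2048 - 529 = 1519.)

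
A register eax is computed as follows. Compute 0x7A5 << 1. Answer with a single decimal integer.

0x7A5 = 011110100101
shift left by 1 → 111101001010 = 3914
(equivalently, 1957 × 2^1 = 1957 × 2)

3914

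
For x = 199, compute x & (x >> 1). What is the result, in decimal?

x = 11000111 = 199
x>>1 = 01100011
AND  = 01000011 = 67
(x & (x >> 1) has a 1 wherever x has two consecutive 1 bits.)

67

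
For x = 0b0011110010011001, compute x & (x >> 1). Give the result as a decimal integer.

x = 11110010011001 = 15513
x>>1 = 01111001001100
AND  = 01110000001000 = 7176
(x & (x >> 1) has a 1 wherever x has two consecutive 1 bits.)

7176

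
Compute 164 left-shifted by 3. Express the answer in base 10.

1312

164 = 00010100100
shift left by 3 → 10100100000 = 1312
(equivalently, 164 × 2^3 = 164 × 8)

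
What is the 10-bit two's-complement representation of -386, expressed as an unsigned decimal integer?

638

386 in 10 bits: 0110000010
Invert: 1001111101
Add 1:  1001111110 = 638
(Check: 2^10 - 386 = 1024 - 386 = 638.)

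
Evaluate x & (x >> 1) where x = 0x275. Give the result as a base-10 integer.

48

x = 1001110101 = 629
x>>1 = 0100111010
AND  = 0000110000 = 48
(x & (x >> 1) has a 1 wherever x has two consecutive 1 bits.)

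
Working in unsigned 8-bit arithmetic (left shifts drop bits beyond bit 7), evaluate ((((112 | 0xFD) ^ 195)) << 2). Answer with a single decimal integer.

112 = 01110000
0xFD = 11111101
→ | → 11111101 = 253
195 = 11000011
→ ^ → 00111110 = 62
→ << 2 (mod 2^8) → 11111000 = 248

248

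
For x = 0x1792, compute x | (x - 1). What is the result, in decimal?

6035

x = 1011110010010 = 6034
x - 1 = 1011110010001
OR    = 1011110010011 = 6035
(x | (x - 1) sets all bits below the lowest set bit.)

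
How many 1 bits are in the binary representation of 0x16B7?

0x16B7 = 1011010110111
Count the 1s: 1 + 1 + 1 + 1 + 1 + 1 + 1 + 1 + 1 = 9

9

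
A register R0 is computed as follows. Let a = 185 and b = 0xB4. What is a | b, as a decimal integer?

189

185 = 10111001
0xB4 = 10110100
 OR → 10111101 = 189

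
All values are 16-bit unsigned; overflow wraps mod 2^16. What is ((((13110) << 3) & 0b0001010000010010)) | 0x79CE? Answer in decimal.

13110 = 0011001100110110
→ << 3 (mod 2^16) → 1001100110110000 = 39344
0b0001010000010010 = 0001010000010010
→ & → 0001000000010000 = 4112
0x79CE = 0111100111001110
→ | → 0111100111011110 = 31198

31198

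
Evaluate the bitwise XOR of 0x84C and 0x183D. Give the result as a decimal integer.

0x84C = 0100001001100
0x183D = 1100000111101
XOR → 1000001110001 = 4209

4209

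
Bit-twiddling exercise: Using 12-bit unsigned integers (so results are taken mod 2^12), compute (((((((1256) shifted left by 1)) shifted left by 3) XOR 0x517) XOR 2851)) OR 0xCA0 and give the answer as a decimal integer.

3252

1256 = 010011101000
→ shifted left by 1 (mod 2^12) → 100111010000 = 2512
→ shifted left by 3 (mod 2^12) → 111010000000 = 3712
0x517 = 010100010111
→ XOR → 101110010111 = 2967
2851 = 101100100011
→ XOR → 000010110100 = 180
0xCA0 = 110010100000
→ OR → 110010110100 = 3252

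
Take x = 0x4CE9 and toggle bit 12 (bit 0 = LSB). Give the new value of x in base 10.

23785

x = 100110011101001
bit 12 is currently 0; toggle it via x ^ (1 << 12) = x ^ 4096
→ 101110011101001 = 23785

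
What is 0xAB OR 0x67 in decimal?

0xAB = 10101011
0x67 = 01100111
 OR → 11101111 = 239

239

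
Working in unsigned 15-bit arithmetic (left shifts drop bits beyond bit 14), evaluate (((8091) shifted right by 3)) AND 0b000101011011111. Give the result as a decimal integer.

8091 = 001111110011011
→ shifted right by 3 → 000001111110011 = 1011
0b000101011011111 = 000101011011111
→ AND → 000001011010011 = 723

723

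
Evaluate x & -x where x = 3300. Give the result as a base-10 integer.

4

x = 110011100100 = 3300
-x (two's complement) = …001100011100
AND   = 000000000100 = 4
(x & -x isolates the lowest set bit of x.)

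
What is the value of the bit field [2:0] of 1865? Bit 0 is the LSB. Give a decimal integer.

1

v = 11101001001
Shift right by 0: 11101001001
Mask low 3 bits: 001 = 1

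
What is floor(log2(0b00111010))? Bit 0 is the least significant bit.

5

0b00111010 = 111010
The topmost 1 is at position 5 (since 2^5 = 32 ≤ 58 < 64).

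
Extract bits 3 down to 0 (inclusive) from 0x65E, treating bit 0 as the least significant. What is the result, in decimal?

v = 11001011110
Shift right by 0: 11001011110
Mask low 4 bits: 1110 = 14

14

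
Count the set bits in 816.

816 = 1100110000
Count the 1s: 1 + 1 + 1 + 1 = 4

4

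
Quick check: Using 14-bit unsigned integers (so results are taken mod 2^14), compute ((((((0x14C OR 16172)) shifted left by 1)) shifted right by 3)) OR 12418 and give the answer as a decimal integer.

0x14C = 00000101001100
16172 = 11111100101100
→ OR → 11111101101100 = 16236
→ shifted left by 1 (mod 2^14) → 11111011011000 = 16088
→ shifted right by 3 → 00011111011011 = 2011
12418 = 11000010000010
→ OR → 11011111011011 = 14299

14299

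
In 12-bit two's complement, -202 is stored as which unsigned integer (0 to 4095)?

3894

202 in 12 bits: 000011001010
Invert: 111100110101
Add 1:  111100110110 = 3894
(Check: 2^12 - 202 = 4096 - 202 = 3894.)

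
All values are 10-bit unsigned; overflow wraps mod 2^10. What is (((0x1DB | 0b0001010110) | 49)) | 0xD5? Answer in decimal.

0x1DB = 0111011011
0b0001010110 = 0001010110
→ | → 0111011111 = 479
49 = 0000110001
→ | → 0111111111 = 511
0xD5 = 0011010101
→ | → 0111111111 = 511

511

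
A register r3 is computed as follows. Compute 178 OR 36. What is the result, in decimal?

178 = 10110010
36 = 00100100
 OR → 10110110 = 182

182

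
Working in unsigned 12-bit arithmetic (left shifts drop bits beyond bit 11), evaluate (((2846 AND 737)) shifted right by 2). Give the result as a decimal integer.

128

2846 = 101100011110
737 = 001011100001
→ AND → 001000000000 = 512
→ shifted right by 2 → 000010000000 = 128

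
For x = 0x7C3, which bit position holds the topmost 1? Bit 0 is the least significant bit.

0x7C3 = 11111000011
The topmost 1 is at position 10 (since 2^10 = 1024 ≤ 1987 < 2048).

10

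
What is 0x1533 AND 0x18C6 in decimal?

0x1533 = 1010100110011
0x18C6 = 1100011000110
AND → 1000000000010 = 4098

4098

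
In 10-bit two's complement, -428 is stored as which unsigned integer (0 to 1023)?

596

428 in 10 bits: 0110101100
Invert: 1001010011
Add 1:  1001010100 = 596
(Check: 2^10 - 428 = 1024 - 428 = 596.)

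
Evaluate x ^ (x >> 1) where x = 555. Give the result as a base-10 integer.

830

x = 1000101011 = 555
x>>1 = 0100010101
XOR  = 1100111110 = 830
(x ^ (x >> 1) gives the standard binary-reflected Gray code of x.)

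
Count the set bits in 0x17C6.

8

0x17C6 = 1011111000110
Count the 1s: 1 + 1 + 1 + 1 + 1 + 1 + 1 + 1 = 8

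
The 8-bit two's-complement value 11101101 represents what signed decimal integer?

-19

pattern = 11101101 (MSB is 1 ⇒ negative)
Invert: 00010010, add 1 → 00010011 = 19, so the value is -19.
(Equivalently: 237 - 2^8 = 237 - 256 = -19.)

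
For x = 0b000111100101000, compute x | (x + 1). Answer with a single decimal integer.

x = 111100101000 = 3880
x + 1 = 111100101001
OR    = 111100101001 = 3881
(x | (x + 1) sets the lowest cleared bit.)

3881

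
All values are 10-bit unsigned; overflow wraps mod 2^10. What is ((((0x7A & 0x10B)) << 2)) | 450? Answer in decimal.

490

0x7A = 0001111010
0x10B = 0100001011
→ & → 0000001010 = 10
→ << 2 (mod 2^10) → 0000101000 = 40
450 = 0111000010
→ | → 0111101010 = 490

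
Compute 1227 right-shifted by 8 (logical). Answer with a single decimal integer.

4

1227 = 10011001011
shift right by 8 → 00000000100 = 4
(equivalently, floor(1227 / 256))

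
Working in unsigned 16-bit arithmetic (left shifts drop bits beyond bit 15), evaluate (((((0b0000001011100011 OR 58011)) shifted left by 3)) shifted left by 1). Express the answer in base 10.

0b0000001011100011 = 0000001011100011
58011 = 1110001010011011
→ OR → 1110001011111011 = 58107
→ shifted left by 3 (mod 2^16) → 0001011111011000 = 6104
→ shifted left by 1 (mod 2^16) → 0010111110110000 = 12208

12208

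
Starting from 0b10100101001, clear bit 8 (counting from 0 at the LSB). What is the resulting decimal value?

1065

x = 10100101001
bit 8 is currently 1; clear it via x & ~(1 << 8) = x & ~256
→ 10000101001 = 1065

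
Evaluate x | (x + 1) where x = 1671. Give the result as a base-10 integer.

1679

x = 11010000111 = 1671
x + 1 = 11010001000
OR    = 11010001111 = 1679
(x | (x + 1) sets the lowest cleared bit.)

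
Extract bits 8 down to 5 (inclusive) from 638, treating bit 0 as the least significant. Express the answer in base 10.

3

v = 00001001111110
Shift right by 5: 000010011
Mask low 4 bits: 0011 = 3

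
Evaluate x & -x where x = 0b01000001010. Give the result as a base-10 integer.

2

x = 1000001010 = 522
-x (two's complement) = …0111110110
AND   = 0000000010 = 2
(x & -x isolates the lowest set bit of x.)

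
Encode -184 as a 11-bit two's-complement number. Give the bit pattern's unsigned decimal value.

184 in 11 bits: 00010111000
Invert: 11101000111
Add 1:  11101001000 = 1864
(Check: 2^11 - 184 = 2048 - 184 = 1864.)

1864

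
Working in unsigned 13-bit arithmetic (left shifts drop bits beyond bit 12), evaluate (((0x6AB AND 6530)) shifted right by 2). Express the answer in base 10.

32

0x6AB = 0011010101011
6530 = 1100110000010
→ AND → 0000010000010 = 130
→ shifted right by 2 → 0000000100000 = 32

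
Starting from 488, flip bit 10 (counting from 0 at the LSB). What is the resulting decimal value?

1512

x = 00111101000
bit 10 is currently 0; toggle it via x ^ (1 << 10) = x ^ 1024
→ 10111101000 = 1512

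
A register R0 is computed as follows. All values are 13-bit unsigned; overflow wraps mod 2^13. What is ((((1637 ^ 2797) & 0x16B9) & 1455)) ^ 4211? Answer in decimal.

1637 = 0011001100101
2797 = 0101011101101
→ ^ → 0110010001000 = 3208
0x16B9 = 1011010111001
→ & → 0010010001000 = 1160
1455 = 0010110101111
→ & → 0010010001000 = 1160
4211 = 1000001110011
→ ^ → 1010011111011 = 5371

5371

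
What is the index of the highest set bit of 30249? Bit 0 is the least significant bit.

14

30249 = 111011000101001
The topmost 1 is at position 14 (since 2^14 = 16384 ≤ 30249 < 32768).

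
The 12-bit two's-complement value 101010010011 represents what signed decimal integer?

pattern = 101010010011 (MSB is 1 ⇒ negative)
Invert: 010101101100, add 1 → 010101101101 = 1389, so the value is -1389.
(Equivalently: 2707 - 2^12 = 2707 - 4096 = -1389.)

-1389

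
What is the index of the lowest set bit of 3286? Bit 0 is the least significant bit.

1

3286 = 110011010110
Trailing zeros: 1, so the lowest set bit is bit 1 (value 2).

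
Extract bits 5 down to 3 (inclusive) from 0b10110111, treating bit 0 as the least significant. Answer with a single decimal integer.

6

v = 10110111
Shift right by 3: 10110
Mask low 3 bits: 110 = 6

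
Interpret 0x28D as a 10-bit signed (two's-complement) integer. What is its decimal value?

-371

pattern = 1010001101 (MSB is 1 ⇒ negative)
Invert: 0101110010, add 1 → 0101110011 = 371, so the value is -371.
(Equivalently: 653 - 2^10 = 653 - 1024 = -371.)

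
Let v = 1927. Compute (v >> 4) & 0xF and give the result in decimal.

8

v = 11110000111
Shift right by 4: 1111000
Mask low 4 bits: 1000 = 8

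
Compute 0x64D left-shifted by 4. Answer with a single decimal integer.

25808

0x64D = 000011001001101
shift left by 4 → 110010011010000 = 25808
(equivalently, 1613 × 2^4 = 1613 × 16)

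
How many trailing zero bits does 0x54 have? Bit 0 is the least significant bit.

2

0x54 = 1010100
Trailing zeros: 2, so the lowest set bit is bit 2 (value 4).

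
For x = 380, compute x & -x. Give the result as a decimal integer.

4

x = 101111100 = 380
-x (two's complement) = …010000100
AND   = 000000100 = 4
(x & -x isolates the lowest set bit of x.)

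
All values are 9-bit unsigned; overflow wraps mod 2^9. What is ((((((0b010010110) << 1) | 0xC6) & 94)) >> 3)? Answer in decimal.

0b010010110 = 010010110
→ << 1 (mod 2^9) → 100101100 = 300
0xC6 = 011000110
→ | → 111101110 = 494
94 = 001011110
→ & → 001001110 = 78
→ >> 3 → 000001001 = 9

9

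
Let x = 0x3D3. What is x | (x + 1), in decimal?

x = 1111010011 = 979
x + 1 = 1111010100
OR    = 1111010111 = 983
(x | (x + 1) sets the lowest cleared bit.)

983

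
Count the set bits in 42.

3

42 = 101010
Count the 1s: 1 + 1 + 1 = 3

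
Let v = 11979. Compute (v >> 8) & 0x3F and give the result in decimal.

46

v = 0010111011001011
Shift right by 8: 00101110
Mask low 6 bits: 101110 = 46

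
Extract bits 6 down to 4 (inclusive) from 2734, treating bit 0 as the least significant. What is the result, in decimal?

2

v = 0101010101110
Shift right by 4: 010101010
Mask low 3 bits: 010 = 2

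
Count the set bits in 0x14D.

0x14D = 101001101
Count the 1s: 1 + 1 + 1 + 1 + 1 = 5

5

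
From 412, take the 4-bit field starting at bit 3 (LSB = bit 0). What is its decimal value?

3

v = 0110011100
Shift right by 3: 0110011
Mask low 4 bits: 0011 = 3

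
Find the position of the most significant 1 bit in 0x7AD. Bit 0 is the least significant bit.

0x7AD = 11110101101
The topmost 1 is at position 10 (since 2^10 = 1024 ≤ 1965 < 2048).

10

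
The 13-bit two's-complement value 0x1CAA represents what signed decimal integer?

pattern = 1110010101010 (MSB is 1 ⇒ negative)
Invert: 0001101010101, add 1 → 0001101010110 = 854, so the value is -854.
(Equivalently: 7338 - 2^13 = 7338 - 8192 = -854.)

-854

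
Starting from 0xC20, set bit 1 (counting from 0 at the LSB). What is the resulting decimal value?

x = 110000100000
bit 1 is currently 0; set it via x | (1 << 1) = x | 2
→ 110000100010 = 3106

3106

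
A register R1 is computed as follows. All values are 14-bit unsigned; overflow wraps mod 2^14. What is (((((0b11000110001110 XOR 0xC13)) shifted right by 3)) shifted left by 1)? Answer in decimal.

0b11000110001110 = 11000110001110
0xC13 = 00110000010011
→ XOR → 11110110011101 = 15773
→ shifted right by 3 → 00011110110011 = 1971
→ shifted left by 1 (mod 2^14) → 00111101100110 = 3942

3942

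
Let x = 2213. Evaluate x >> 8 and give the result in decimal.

8

2213 = 100010100101
shift right by 8 → 000000001000 = 8
(equivalently, floor(2213 / 256))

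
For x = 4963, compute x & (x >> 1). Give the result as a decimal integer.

289

x = 1001101100011 = 4963
x>>1 = 0100110110001
AND  = 0000100100001 = 289
(x & (x >> 1) has a 1 wherever x has two consecutive 1 bits.)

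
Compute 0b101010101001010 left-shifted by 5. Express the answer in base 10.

x = 00000101010101001010
shift left by 5 → 10101010100101000000 = 698688
(equivalently, 21834 × 2^5 = 21834 × 32)

698688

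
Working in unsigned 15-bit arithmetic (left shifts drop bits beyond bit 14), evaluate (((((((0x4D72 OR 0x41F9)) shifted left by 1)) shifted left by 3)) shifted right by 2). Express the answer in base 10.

0x4D72 = 100110101110010
0x41F9 = 100000111111001
→ OR → 100110111111011 = 19963
→ shifted left by 1 (mod 2^15) → 001101111110110 = 7158
→ shifted left by 3 (mod 2^15) → 101111110110000 = 24496
→ shifted right by 2 → 001011111101100 = 6124

6124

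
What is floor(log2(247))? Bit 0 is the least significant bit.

247 = 11110111
The topmost 1 is at position 7 (since 2^7 = 128 ≤ 247 < 256).

7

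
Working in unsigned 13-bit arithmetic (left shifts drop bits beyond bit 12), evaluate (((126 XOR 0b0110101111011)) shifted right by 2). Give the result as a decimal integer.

126 = 0000001111110
0b0110101111011 = 0110101111011
→ XOR → 0110100000101 = 3333
→ shifted right by 2 → 0001101000001 = 833

833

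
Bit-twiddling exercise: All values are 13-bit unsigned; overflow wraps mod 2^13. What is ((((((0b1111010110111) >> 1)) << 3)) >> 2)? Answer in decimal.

1718

0b1111010110111 = 1111010110111
→ >> 1 → 0111101011011 = 3931
→ << 3 (mod 2^13) → 1101011011000 = 6872
→ >> 2 → 0011010110110 = 1718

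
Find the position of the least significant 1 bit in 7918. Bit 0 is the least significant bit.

1

7918 = 1111011101110
Trailing zeros: 1, so the lowest set bit is bit 1 (value 2).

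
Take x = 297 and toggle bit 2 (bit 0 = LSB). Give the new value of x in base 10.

301

x = 000100101001
bit 2 is currently 0; toggle it via x ^ (1 << 2) = x ^ 4
→ 000100101101 = 301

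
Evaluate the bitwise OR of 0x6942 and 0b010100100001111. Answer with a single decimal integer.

0x6942 = 110100101000010
b = 010100100001111
 OR → 110100101001111 = 26959

26959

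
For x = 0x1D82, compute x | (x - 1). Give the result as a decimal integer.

7555

x = 1110110000010 = 7554
x - 1 = 1110110000001
OR    = 1110110000011 = 7555
(x | (x - 1) sets all bits below the lowest set bit.)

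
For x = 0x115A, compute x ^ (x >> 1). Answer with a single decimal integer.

6647

x = 1000101011010 = 4442
x>>1 = 0100010101101
XOR  = 1100111110111 = 6647
(x ^ (x >> 1) gives the standard binary-reflected Gray code of x.)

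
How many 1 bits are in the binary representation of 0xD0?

0xD0 = 11010000
Count the 1s: 1 + 1 + 1 = 3

3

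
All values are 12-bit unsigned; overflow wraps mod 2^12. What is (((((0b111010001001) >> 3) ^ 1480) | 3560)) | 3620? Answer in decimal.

0b111010001001 = 111010001001
→ >> 3 → 000111010001 = 465
1480 = 010111001000
→ ^ → 010000011001 = 1049
3560 = 110111101000
→ | → 110111111001 = 3577
3620 = 111000100100
→ | → 111111111101 = 4093

4093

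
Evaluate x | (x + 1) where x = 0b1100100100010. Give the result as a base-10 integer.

6435

x = 1100100100010 = 6434
x + 1 = 1100100100011
OR    = 1100100100011 = 6435
(x | (x + 1) sets the lowest cleared bit.)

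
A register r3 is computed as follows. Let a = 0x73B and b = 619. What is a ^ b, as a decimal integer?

0x73B = 11100111011
619 = 01001101011
XOR → 10101010000 = 1360

1360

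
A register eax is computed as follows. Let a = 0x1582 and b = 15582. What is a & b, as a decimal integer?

5250

0x1582 = 01010110000010
15582 = 11110011011110
AND → 01010010000010 = 5250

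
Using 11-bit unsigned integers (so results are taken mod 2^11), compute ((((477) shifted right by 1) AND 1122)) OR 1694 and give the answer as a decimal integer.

1790

477 = 00111011101
→ shifted right by 1 → 00011101110 = 238
1122 = 10001100010
→ AND → 00001100010 = 98
1694 = 11010011110
→ OR → 11011111110 = 1790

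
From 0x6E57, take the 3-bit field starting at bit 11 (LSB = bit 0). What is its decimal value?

v = 0110111001010111
Shift right by 11: 01101
Mask low 3 bits: 101 = 5

5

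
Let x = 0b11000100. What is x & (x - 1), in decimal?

192

x = 11000100 = 196
x - 1 = 11000011
AND   = 11000000 = 192
(x & (x - 1) clears the lowest set bit of x.)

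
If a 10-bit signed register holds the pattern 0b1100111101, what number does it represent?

pattern = 1100111101 (MSB is 1 ⇒ negative)
Invert: 0011000010, add 1 → 0011000011 = 195, so the value is -195.
(Equivalently: 829 - 2^10 = 829 - 1024 = -195.)

-195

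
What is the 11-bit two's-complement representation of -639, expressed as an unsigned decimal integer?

1409

639 in 11 bits: 01001111111
Invert: 10110000000
Add 1:  10110000001 = 1409
(Check: 2^11 - 639 = 2048 - 639 = 1409.)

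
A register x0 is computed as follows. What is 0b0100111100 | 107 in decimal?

a = 100111100
107 = 001101011
 OR → 101111111 = 383

383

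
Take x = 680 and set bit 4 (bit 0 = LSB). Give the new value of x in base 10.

x = 1010101000
bit 4 is currently 0; set it via x | (1 << 4) = x | 16
→ 1010111000 = 696

696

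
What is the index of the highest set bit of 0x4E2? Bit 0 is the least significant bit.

10

0x4E2 = 10011100010
The topmost 1 is at position 10 (since 2^10 = 1024 ≤ 1250 < 2048).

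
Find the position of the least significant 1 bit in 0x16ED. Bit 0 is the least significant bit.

0x16ED = 1011011101101
Trailing zeros: 0, so the lowest set bit is bit 0 (value 1).

0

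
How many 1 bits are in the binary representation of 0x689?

5

0x689 = 11010001001
Count the 1s: 1 + 1 + 1 + 1 + 1 = 5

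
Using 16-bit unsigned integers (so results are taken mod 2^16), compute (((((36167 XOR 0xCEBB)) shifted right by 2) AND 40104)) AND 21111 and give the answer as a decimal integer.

4128

36167 = 1000110101000111
0xCEBB = 1100111010111011
→ XOR → 0100001111111100 = 17404
→ shifted right by 2 → 0001000011111111 = 4351
40104 = 1001110010101000
→ AND → 0001000010101000 = 4264
21111 = 0101001001110111
→ AND → 0001000000100000 = 4128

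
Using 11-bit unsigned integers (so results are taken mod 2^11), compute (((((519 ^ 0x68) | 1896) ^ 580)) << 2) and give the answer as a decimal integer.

519 = 01000000111
0x68 = 00001101000
→ ^ → 01001101111 = 623
1896 = 11101101000
→ | → 11101101111 = 1903
580 = 01001000100
→ ^ → 10100101011 = 1323
→ << 2 (mod 2^11) → 10010101100 = 1196

1196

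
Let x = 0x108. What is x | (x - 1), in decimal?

271

x = 100001000 = 264
x - 1 = 100000111
OR    = 100001111 = 271
(x | (x - 1) sets all bits below the lowest set bit.)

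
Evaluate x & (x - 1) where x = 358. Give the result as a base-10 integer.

356

x = 101100110 = 358
x - 1 = 101100101
AND   = 101100100 = 356
(x & (x - 1) clears the lowest set bit of x.)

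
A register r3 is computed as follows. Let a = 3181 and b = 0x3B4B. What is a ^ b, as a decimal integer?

3181 = 00110001101101
0x3B4B = 11101101001011
XOR → 11011100100110 = 14118

14118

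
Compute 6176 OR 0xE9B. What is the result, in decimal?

6176 = 1100000100000
0xE9B = 0111010011011
 OR → 1111010111011 = 7867

7867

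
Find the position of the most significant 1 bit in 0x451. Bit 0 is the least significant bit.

0x451 = 10001010001
The topmost 1 is at position 10 (since 2^10 = 1024 ≤ 1105 < 2048).

10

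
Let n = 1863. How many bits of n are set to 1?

1863 = 11101000111
Count the 1s: 1 + 1 + 1 + 1 + 1 + 1 + 1 = 7

7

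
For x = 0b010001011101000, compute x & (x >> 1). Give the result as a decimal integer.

x = 10001011101000 = 8936
x>>1 = 01000101110100
AND  = 00000001100000 = 96
(x & (x >> 1) has a 1 wherever x has two consecutive 1 bits.)

96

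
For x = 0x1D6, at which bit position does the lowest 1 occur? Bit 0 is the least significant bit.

1

0x1D6 = 111010110
Trailing zeros: 1, so the lowest set bit is bit 1 (value 2).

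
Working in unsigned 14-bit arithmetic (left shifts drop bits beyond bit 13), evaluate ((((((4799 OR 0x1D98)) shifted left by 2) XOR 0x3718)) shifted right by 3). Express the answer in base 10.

4799 = 01001010111111
0x1D98 = 01110110011000
→ OR → 01111110111111 = 8127
→ shifted left by 2 (mod 2^14) → 11111011111100 = 16124
0x3718 = 11011100011000
→ XOR → 00100111100100 = 2532
→ shifted right by 3 → 00000100111100 = 316

316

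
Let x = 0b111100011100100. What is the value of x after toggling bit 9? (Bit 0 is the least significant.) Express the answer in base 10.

x = 111100011100100
bit 9 is currently 0; toggle it via x ^ (1 << 9) = x ^ 512
→ 111101011100100 = 31460

31460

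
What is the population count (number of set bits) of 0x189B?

0x189B = 1100010011011
Count the 1s: 1 + 1 + 1 + 1 + 1 + 1 + 1 = 7

7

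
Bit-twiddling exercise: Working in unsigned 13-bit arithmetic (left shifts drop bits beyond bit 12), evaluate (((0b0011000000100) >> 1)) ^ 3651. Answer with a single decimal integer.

3393

0b0011000000100 = 0011000000100
→ >> 1 → 0001100000010 = 770
3651 = 0111001000011
→ ^ → 0110101000001 = 3393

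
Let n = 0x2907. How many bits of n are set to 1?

0x2907 = 10100100000111
Count the 1s: 1 + 1 + 1 + 1 + 1 + 1 = 6

6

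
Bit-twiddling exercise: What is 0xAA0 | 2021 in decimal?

4069

0xAA0 = 101010100000
2021 = 011111100101
 OR → 111111100101 = 4069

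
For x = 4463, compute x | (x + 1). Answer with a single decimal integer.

4479

x = 1000101101111 = 4463
x + 1 = 1000101110000
OR    = 1000101111111 = 4479
(x | (x + 1) sets the lowest cleared bit.)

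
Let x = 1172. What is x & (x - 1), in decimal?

1168

x = 10010010100 = 1172
x - 1 = 10010010011
AND   = 10010010000 = 1168
(x & (x - 1) clears the lowest set bit of x.)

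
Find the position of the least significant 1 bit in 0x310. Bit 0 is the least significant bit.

0x310 = 1100010000
Trailing zeros: 4, so the lowest set bit is bit 4 (value 16).

4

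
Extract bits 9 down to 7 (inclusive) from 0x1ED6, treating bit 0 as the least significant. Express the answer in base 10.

v = 1111011010110
Shift right by 7: 111101
Mask low 3 bits: 101 = 5

5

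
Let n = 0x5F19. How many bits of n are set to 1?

9

0x5F19 = 101111100011001
Count the 1s: 1 + 1 + 1 + 1 + 1 + 1 + 1 + 1 + 1 = 9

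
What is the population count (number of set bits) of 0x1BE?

0x1BE = 110111110
Count the 1s: 1 + 1 + 1 + 1 + 1 + 1 + 1 = 7

7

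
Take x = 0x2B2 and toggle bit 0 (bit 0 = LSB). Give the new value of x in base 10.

x = 01010110010
bit 0 is currently 0; toggle it via x ^ (1 << 0) = x ^ 1
→ 01010110011 = 691

691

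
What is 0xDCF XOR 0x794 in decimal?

0xDCF = 110111001111
0x794 = 011110010100
XOR → 101001011011 = 2651

2651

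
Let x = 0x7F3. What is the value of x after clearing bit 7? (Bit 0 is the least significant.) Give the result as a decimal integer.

x = 011111110011
bit 7 is currently 1; clear it via x & ~(1 << 7) = x & ~128
→ 011101110011 = 1907

1907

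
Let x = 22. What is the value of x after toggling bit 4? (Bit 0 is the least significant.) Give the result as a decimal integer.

6

x = 00010110
bit 4 is currently 1; toggle it via x ^ (1 << 4) = x ^ 16
→ 00000110 = 6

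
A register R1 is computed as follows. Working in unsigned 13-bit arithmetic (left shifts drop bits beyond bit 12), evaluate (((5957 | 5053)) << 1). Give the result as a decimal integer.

4090

5957 = 1011101000101
5053 = 1001110111101
→ | → 1011111111101 = 6141
→ << 1 (mod 2^13) → 0111111111010 = 4090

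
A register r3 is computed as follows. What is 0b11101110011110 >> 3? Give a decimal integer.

x = 11101110011110
shift right by 3 → 00011101110011 = 1907
(equivalently, floor(15262 / 8))

1907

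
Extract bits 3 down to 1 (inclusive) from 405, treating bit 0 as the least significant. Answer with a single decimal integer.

2

v = 110010101
Shift right by 1: 11001010
Mask low 3 bits: 010 = 2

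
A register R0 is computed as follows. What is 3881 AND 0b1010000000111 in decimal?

3881 = 0111100101001
b = 1010000000111
AND → 0010000000001 = 1025

1025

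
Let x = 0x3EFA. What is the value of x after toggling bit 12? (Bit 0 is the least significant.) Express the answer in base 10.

12026

x = 011111011111010
bit 12 is currently 1; toggle it via x ^ (1 << 12) = x ^ 4096
→ 010111011111010 = 12026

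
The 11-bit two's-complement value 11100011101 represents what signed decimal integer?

pattern = 11100011101 (MSB is 1 ⇒ negative)
Invert: 00011100010, add 1 → 00011100011 = 227, so the value is -227.
(Equivalently: 1821 - 2^11 = 1821 - 2048 = -227.)

-227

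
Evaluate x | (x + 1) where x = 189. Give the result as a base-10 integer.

x = 10111101 = 189
x + 1 = 10111110
OR    = 10111111 = 191
(x | (x + 1) sets the lowest cleared bit.)

191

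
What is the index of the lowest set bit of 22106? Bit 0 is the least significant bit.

22106 = 101011001011010
Trailing zeros: 1, so the lowest set bit is bit 1 (value 2).

1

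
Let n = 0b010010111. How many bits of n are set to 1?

n = 10010111
Count the 1s: 1 + 1 + 1 + 1 + 1 = 5

5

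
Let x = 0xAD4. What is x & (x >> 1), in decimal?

x = 101011010100 = 2772
x>>1 = 010101101010
AND  = 000001000000 = 64
(x & (x >> 1) has a 1 wherever x has two consecutive 1 bits.)

64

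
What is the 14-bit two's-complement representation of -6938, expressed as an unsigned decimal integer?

6938 in 14 bits: 01101100011010
Invert: 10010011100101
Add 1:  10010011100110 = 9446
(Check: 2^14 - 6938 = 16384 - 6938 = 9446.)

9446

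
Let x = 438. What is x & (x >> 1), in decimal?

x = 110110110 = 438
x>>1 = 011011011
AND  = 010010010 = 146
(x & (x >> 1) has a 1 wherever x has two consecutive 1 bits.)

146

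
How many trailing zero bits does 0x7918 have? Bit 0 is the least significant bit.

0x7918 = 111100100011000
Trailing zeros: 3, so the lowest set bit is bit 3 (value 8).

3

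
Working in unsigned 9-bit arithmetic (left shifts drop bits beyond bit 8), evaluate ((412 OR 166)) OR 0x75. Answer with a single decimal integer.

412 = 110011100
166 = 010100110
→ OR → 110111110 = 446
0x75 = 001110101
→ OR → 111111111 = 511

511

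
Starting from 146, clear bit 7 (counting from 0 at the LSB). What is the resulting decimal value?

18

x = 0010010010
bit 7 is currently 1; clear it via x & ~(1 << 7) = x & ~128
→ 0000010010 = 18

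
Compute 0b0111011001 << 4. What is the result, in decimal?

7568

x = 0000111011001
shift left by 4 → 1110110010000 = 7568
(equivalently, 473 × 2^4 = 473 × 16)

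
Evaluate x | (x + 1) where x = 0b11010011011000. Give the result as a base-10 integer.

x = 11010011011000 = 13528
x + 1 = 11010011011001
OR    = 11010011011001 = 13529
(x | (x + 1) sets the lowest cleared bit.)

13529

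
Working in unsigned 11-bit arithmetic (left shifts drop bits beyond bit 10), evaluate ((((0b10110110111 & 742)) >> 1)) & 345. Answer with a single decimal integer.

0b10110110111 = 10110110111
742 = 01011100110
→ & → 00010100110 = 166
→ >> 1 → 00001010011 = 83
345 = 00101011001
→ & → 00001010001 = 81

81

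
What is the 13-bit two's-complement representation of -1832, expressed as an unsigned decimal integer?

6360

1832 in 13 bits: 0011100101000
Invert: 1100011010111
Add 1:  1100011011000 = 6360
(Check: 2^13 - 1832 = 8192 - 1832 = 6360.)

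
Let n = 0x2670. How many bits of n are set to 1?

0x2670 = 10011001110000
Count the 1s: 1 + 1 + 1 + 1 + 1 + 1 = 6

6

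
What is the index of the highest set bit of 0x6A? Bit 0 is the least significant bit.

0x6A = 1101010
The topmost 1 is at position 6 (since 2^6 = 64 ≤ 106 < 128).

6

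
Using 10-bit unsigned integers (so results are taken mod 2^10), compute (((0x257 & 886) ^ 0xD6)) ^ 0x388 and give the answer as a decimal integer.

264

0x257 = 1001010111
886 = 1101110110
→ & → 1001010110 = 598
0xD6 = 0011010110
→ ^ → 1010000000 = 640
0x388 = 1110001000
→ ^ → 0100001000 = 264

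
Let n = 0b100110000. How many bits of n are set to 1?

n = 100110000
Count the 1s: 1 + 1 + 1 = 3

3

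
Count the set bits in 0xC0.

2

0xC0 = 11000000
Count the 1s: 1 + 1 = 2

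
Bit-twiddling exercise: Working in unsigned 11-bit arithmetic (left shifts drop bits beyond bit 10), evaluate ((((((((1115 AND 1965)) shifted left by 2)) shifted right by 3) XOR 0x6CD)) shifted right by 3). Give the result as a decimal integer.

1115 = 10001011011
1965 = 11110101101
→ AND → 10000001001 = 1033
→ shifted left by 2 (mod 2^11) → 00000100100 = 36
→ shifted right by 3 → 00000000100 = 4
0x6CD = 11011001101
→ XOR → 11011001001 = 1737
→ shifted right by 3 → 00011011001 = 217

217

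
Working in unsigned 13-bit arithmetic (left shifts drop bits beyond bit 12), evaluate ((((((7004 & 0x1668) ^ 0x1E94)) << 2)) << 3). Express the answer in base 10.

7040

7004 = 1101101011100
0x1668 = 1011001101000
→ & → 1001001001000 = 4680
0x1E94 = 1111010010100
→ ^ → 0110011011100 = 3292
→ << 2 (mod 2^13) → 1001101110000 = 4976
→ << 3 (mod 2^13) → 1101110000000 = 7040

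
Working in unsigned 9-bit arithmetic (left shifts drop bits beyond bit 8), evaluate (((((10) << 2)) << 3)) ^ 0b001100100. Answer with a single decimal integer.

292

10 = 000001010
→ << 2 (mod 2^9) → 000101000 = 40
→ << 3 (mod 2^9) → 101000000 = 320
0b001100100 = 001100100
→ ^ → 100100100 = 292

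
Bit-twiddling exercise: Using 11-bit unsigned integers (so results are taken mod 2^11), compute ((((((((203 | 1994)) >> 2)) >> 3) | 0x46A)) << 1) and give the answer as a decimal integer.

252

203 = 00011001011
1994 = 11111001010
→ | → 11111001011 = 1995
→ >> 2 → 00111110010 = 498
→ >> 3 → 00000111110 = 62
0x46A = 10001101010
→ | → 10001111110 = 1150
→ << 1 (mod 2^11) → 00011111100 = 252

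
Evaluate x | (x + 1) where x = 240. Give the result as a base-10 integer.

241

x = 11110000 = 240
x + 1 = 11110001
OR    = 11110001 = 241
(x | (x + 1) sets the lowest cleared bit.)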